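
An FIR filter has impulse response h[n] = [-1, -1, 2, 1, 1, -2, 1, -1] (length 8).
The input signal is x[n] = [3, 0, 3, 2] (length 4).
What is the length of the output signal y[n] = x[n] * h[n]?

For linear convolution, the output length is:
len(y) = len(x) + len(h) - 1 = 4 + 8 - 1 = 11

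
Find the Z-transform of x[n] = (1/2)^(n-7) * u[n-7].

Time-shifting property: if X(z) = Z{x[n]}, then Z{x[n-d]} = z^(-d) * X(z)
X(z) = z/(z - 1/2) for x[n] = (1/2)^n * u[n]
Z{x[n-7]} = z^(-7) * z/(z - 1/2) = z^(-6)/(z - 1/2)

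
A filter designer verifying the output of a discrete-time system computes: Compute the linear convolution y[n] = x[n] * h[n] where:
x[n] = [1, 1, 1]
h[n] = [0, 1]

y[n] = sum_k x[k]*h[n-k]. Output length = len(x) + len(h) - 1 = 3 + 2 - 1 = 4.
y[0] = 1*0 = 0
y[1] = 1*0 + 1*1 = 1
y[2] = 1*0 + 1*1 = 1
y[3] = 1*1 = 1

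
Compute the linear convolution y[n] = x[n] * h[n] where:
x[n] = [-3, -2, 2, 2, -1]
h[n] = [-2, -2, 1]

y[n] = sum_k x[k]*h[n-k]. Output length = len(x) + len(h) - 1 = 5 + 3 - 1 = 7.
y[0] = -3*-2 = 6
y[1] = -2*-2 + -3*-2 = 10
y[2] = 2*-2 + -2*-2 + -3*1 = -3
y[3] = 2*-2 + 2*-2 + -2*1 = -10
y[4] = -1*-2 + 2*-2 + 2*1 = 0
y[5] = -1*-2 + 2*1 = 4
y[6] = -1*1 = -1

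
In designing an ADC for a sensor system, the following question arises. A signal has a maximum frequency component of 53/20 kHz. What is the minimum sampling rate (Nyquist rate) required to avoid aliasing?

By the Nyquist-Shannon sampling theorem,
the minimum sampling rate (Nyquist rate) must be at least 2 * f_max.
Nyquist rate = 2 * 53/20 kHz = 53/10 kHz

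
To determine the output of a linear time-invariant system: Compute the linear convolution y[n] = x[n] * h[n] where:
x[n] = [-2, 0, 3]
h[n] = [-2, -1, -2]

y[n] = sum_k x[k]*h[n-k]. Output length = len(x) + len(h) - 1 = 3 + 3 - 1 = 5.
y[0] = -2*-2 = 4
y[1] = 0*-2 + -2*-1 = 2
y[2] = 3*-2 + 0*-1 + -2*-2 = -2
y[3] = 3*-1 + 0*-2 = -3
y[4] = 3*-2 = -6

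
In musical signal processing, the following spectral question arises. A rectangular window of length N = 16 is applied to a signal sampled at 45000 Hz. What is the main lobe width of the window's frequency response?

For a rectangular window of length N,
the main lobe width in frequency is 2*f_s/N.
= 2*45000/16 = 5625 Hz
This determines the minimum frequency separation for resolving two sinusoids.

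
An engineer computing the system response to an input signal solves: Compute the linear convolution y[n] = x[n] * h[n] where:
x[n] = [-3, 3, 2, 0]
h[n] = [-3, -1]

y[n] = sum_k x[k]*h[n-k]. Output length = len(x) + len(h) - 1 = 4 + 2 - 1 = 5.
y[0] = -3*-3 = 9
y[1] = 3*-3 + -3*-1 = -6
y[2] = 2*-3 + 3*-1 = -9
y[3] = 0*-3 + 2*-1 = -2
y[4] = 0*-1 = 0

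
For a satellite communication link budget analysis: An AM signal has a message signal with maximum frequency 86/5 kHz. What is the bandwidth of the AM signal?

In AM (double-sideband), the bandwidth is twice the message frequency.
BW = 2 * f_m = 2 * 86/5 kHz = 172/5 kHz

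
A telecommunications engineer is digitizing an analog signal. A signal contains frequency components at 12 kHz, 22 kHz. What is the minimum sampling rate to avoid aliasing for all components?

The highest frequency component is f_max = 22 kHz.
Nyquist rate = 2 * f_max = 2 * 22 kHz = 44 kHz.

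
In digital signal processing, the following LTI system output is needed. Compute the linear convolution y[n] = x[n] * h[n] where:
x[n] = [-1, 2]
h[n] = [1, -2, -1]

y[n] = sum_k x[k]*h[n-k]. Output length = len(x) + len(h) - 1 = 2 + 3 - 1 = 4.
y[0] = -1*1 = -1
y[1] = 2*1 + -1*-2 = 4
y[2] = 2*-2 + -1*-1 = -3
y[3] = 2*-1 = -2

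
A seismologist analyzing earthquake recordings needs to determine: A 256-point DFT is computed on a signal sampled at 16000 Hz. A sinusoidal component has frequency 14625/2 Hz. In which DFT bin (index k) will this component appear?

DFT frequency resolution = f_s/N = 16000/256 = 125/2 Hz
Bin index k = f_signal / resolution = 14625/2 / 125/2 = 117
The signal frequency 14625/2 Hz falls in DFT bin k = 117.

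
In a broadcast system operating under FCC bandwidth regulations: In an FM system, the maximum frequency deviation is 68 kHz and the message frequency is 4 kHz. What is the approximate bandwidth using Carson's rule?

Carson's rule: BW = 2*(delta_f + f_m)
= 2*(68 + 4) kHz = 144 kHz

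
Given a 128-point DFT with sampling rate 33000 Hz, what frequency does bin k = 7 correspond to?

The frequency of DFT bin k is: f_k = k * f_s / N
f_7 = 7 * 33000 / 128 = 28875/16 Hz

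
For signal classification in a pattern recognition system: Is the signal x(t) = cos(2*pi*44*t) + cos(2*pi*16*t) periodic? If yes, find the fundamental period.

f1 = 44 Hz, f2 = 16 Hz
Period T1 = 1/44, T2 = 1/16
Ratio T1/T2 = 16/44, which is rational.
The signal is periodic with fundamental period T = 1/GCD(44,16) = 1/4 s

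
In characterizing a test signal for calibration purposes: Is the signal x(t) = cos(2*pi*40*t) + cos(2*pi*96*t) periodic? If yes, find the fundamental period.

f1 = 40 Hz, f2 = 96 Hz
Period T1 = 1/40, T2 = 1/96
Ratio T1/T2 = 96/40, which is rational.
The signal is periodic with fundamental period T = 1/GCD(40,96) = 1/8 s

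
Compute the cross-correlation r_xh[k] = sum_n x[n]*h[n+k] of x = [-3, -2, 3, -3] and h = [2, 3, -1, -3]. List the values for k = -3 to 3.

Both sequences indexed from 0 and zero outside their support.
Lags with overlap: k = -3 to 3.
  r_xh[-3] = x[3]*h[0] = -6
  r_xh[-2] = x[2]*h[0] + x[3]*h[1] = -3
  r_xh[-1] = x[1]*h[0] + x[2]*h[1] + x[3]*h[2] = 8
  r_xh[0] = x[0]*h[0] + x[1]*h[1] + x[2]*h[2] + x[3]*h[3] = -6
  r_xh[1] = x[0]*h[1] + x[1]*h[2] + x[2]*h[3] = -16
  r_xh[2] = x[0]*h[2] + x[1]*h[3] = 9
  r_xh[3] = x[0]*h[3] = 9
r_xh = [-6, -3, 8, -6, -16, 9, 9] (for k = -3, ..., 3)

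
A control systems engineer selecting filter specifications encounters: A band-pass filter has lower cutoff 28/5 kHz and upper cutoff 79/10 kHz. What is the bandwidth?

Bandwidth = f_high - f_low
= 79/10 kHz - 28/5 kHz = 23/10 kHz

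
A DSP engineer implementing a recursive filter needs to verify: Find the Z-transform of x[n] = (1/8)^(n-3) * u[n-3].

Time-shifting property: if X(z) = Z{x[n]}, then Z{x[n-d]} = z^(-d) * X(z)
X(z) = z/(z - 1/8) for x[n] = (1/8)^n * u[n]
Z{x[n-3]} = z^(-3) * z/(z - 1/8) = z^(-2)/(z - 1/8)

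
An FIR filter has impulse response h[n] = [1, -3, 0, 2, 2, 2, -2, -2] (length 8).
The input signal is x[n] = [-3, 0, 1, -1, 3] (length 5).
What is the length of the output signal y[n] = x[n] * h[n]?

For linear convolution, the output length is:
len(y) = len(x) + len(h) - 1 = 5 + 8 - 1 = 12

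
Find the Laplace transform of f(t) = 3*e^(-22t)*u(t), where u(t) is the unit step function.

Standard Laplace transform pair:
e^(-at)*u(t) <-> 1/(s+a)
With a = 22: L{3*e^(-22t)*u(t)} = 3/(s+22), ROC: Re(s) > -22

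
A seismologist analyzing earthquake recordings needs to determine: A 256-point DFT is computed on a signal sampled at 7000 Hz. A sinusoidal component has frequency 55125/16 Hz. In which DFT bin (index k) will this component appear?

DFT frequency resolution = f_s/N = 7000/256 = 875/32 Hz
Bin index k = f_signal / resolution = 55125/16 / 875/32 = 126
The signal frequency 55125/16 Hz falls in DFT bin k = 126.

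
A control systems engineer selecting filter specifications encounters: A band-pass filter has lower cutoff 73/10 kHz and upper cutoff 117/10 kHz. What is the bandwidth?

Bandwidth = f_high - f_low
= 117/10 kHz - 73/10 kHz = 22/5 kHz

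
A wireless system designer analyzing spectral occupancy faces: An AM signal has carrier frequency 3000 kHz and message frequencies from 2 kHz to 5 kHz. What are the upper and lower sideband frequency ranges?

Upper sideband (USB) = fc + [fm_low, fm_high] = 3000 + [2, 5] = [3002, 3005] kHz
Lower sideband (LSB) = fc - [fm_high, fm_low] = 3000 - [5, 2] = [2995, 2998] kHz
Total occupied spectrum: 2995 kHz to 3005 kHz (plus carrier at 3000 kHz)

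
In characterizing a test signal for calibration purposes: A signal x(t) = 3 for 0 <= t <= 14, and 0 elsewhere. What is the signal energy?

Energy = integral of |x(t)|^2 dt over the signal duration
= 3^2 * 14 = 9 * 14 = 126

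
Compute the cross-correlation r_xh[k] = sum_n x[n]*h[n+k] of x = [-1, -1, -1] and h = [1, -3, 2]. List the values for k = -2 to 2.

Both sequences indexed from 0 and zero outside their support.
Lags with overlap: k = -2 to 2.
  r_xh[-2] = x[2]*h[0] = -1
  r_xh[-1] = x[1]*h[0] + x[2]*h[1] = 2
  r_xh[0] = x[0]*h[0] + x[1]*h[1] + x[2]*h[2] = 0
  r_xh[1] = x[0]*h[1] + x[1]*h[2] = 1
  r_xh[2] = x[0]*h[2] = -2
r_xh = [-1, 2, 0, 1, -2] (for k = -2, ..., 2)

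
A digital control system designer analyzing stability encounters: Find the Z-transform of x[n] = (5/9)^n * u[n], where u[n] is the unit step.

The Z-transform of a^n * u[n] is z/(z-a) for |z| > |a|.
Here a = 5/9, so X(z) = z/(z - (5/9)) = 9z/(9z - 5)
ROC: |z| > 5/9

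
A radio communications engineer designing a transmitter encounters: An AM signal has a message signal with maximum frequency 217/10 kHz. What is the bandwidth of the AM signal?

In AM (double-sideband), the bandwidth is twice the message frequency.
BW = 2 * f_m = 2 * 217/10 kHz = 217/5 kHz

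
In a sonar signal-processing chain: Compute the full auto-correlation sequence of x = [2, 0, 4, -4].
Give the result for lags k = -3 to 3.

r_xx[k] = sum_m x[m]*x[m+k], indexed from 0, for k = -3 to 3:
  r_xx[-3] = x[3]*x[0] = -8
  r_xx[-2] = x[2]*x[0] + x[3]*x[1] = 8
  r_xx[-1] = x[1]*x[0] + x[2]*x[1] + x[3]*x[2] = -16
  r_xx[0] = x[0]*x[0] + x[1]*x[1] + x[2]*x[2] + x[3]*x[3] = 36
  r_xx[1] = x[0]*x[1] + x[1]*x[2] + x[2]*x[3] = -16
  r_xx[2] = x[0]*x[2] + x[1]*x[3] = 8
  r_xx[3] = x[0]*x[3] = -8
r_xx = [-8, 8, -16, 36, -16, 8, -8]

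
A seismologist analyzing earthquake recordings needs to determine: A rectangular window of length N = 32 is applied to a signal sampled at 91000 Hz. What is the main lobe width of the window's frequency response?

For a rectangular window of length N,
the main lobe width in frequency is 2*f_s/N.
= 2*91000/32 = 11375/2 Hz
This determines the minimum frequency separation for resolving two sinusoids.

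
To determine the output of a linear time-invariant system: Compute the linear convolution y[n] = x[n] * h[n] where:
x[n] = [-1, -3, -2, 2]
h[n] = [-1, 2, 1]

y[n] = sum_k x[k]*h[n-k]. Output length = len(x) + len(h) - 1 = 4 + 3 - 1 = 6.
y[0] = -1*-1 = 1
y[1] = -3*-1 + -1*2 = 1
y[2] = -2*-1 + -3*2 + -1*1 = -5
y[3] = 2*-1 + -2*2 + -3*1 = -9
y[4] = 2*2 + -2*1 = 2
y[5] = 2*1 = 2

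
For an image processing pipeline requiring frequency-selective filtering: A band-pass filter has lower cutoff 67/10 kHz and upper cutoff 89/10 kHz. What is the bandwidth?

Bandwidth = f_high - f_low
= 89/10 kHz - 67/10 kHz = 11/5 kHz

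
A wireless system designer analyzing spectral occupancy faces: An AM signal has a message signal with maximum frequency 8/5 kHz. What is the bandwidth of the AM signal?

In AM (double-sideband), the bandwidth is twice the message frequency.
BW = 2 * f_m = 2 * 8/5 kHz = 16/5 kHz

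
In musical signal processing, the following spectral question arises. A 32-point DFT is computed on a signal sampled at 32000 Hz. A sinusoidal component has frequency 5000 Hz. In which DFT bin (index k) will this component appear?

DFT frequency resolution = f_s/N = 32000/32 = 1000 Hz
Bin index k = f_signal / resolution = 5000 / 1000 = 5
The signal frequency 5000 Hz falls in DFT bin k = 5.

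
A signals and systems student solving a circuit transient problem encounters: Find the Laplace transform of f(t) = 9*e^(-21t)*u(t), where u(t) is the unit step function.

Standard Laplace transform pair:
e^(-at)*u(t) <-> 1/(s+a)
With a = 21: L{9*e^(-21t)*u(t)} = 9/(s+21), ROC: Re(s) > -21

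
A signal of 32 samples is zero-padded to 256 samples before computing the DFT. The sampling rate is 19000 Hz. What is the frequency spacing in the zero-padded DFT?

Original DFT: N = 32, resolution = f_s/N = 19000/32 = 2375/4 Hz
Zero-padded DFT: N = 256, resolution = f_s/N = 19000/256 = 2375/32 Hz
Zero-padding interpolates the spectrum (finer frequency grid)
but does NOT improve the true spectral resolution (ability to resolve close frequencies).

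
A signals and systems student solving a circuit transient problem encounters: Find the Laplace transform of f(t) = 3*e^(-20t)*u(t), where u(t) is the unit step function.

Standard Laplace transform pair:
e^(-at)*u(t) <-> 1/(s+a)
With a = 20: L{3*e^(-20t)*u(t)} = 3/(s+20), ROC: Re(s) > -20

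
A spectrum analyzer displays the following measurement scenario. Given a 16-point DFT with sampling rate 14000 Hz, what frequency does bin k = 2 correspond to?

The frequency of DFT bin k is: f_k = k * f_s / N
f_2 = 2 * 14000 / 16 = 1750 Hz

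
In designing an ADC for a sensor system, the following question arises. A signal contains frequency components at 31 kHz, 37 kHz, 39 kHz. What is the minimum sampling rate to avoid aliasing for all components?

The highest frequency component is f_max = 39 kHz.
Nyquist rate = 2 * f_max = 2 * 39 kHz = 78 kHz.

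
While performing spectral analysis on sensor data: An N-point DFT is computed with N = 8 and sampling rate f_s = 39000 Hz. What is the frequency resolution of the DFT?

DFT frequency resolution = f_s / N
= 39000 / 8 = 4875 Hz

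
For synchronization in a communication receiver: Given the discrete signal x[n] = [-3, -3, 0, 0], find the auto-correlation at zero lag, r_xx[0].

The auto-correlation at zero lag r_xx[0] equals the signal energy.
r_xx[0] = sum of x[n]^2 = (-3)^2 + (-3)^2 + 0^2 + 0^2
= 9 + 9 + 0 + 0 = 18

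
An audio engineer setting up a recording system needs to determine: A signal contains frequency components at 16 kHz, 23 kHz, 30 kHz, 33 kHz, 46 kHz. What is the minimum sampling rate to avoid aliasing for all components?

The highest frequency component is f_max = 46 kHz.
Nyquist rate = 2 * f_max = 2 * 46 kHz = 92 kHz.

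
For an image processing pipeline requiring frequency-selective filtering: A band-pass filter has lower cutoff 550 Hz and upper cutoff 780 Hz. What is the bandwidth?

Bandwidth = f_high - f_low
= 780 Hz - 550 Hz = 230 Hz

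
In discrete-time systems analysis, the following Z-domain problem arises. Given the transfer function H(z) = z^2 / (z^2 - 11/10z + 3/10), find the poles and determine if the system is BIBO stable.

Poles are roots of the denominator: z^2 - 11/10z + 3/10 = 0.
Quadratic formula: z = [-(-11/10) +/- sqrt((-11/10)^2 - 4*(3/10))] / 2
Discriminant = 121/100 - 6/5 = 1/100; sqrt = 1/10.
z = (11/10 +/- 1/10) / 2 => z = 3/5 or z = 1/2.
|p1| = 3/5, |p2| = 1/2.
For BIBO stability, all poles must lie inside the unit circle (|p| < 1).
System is STABLE since both |p| < 1.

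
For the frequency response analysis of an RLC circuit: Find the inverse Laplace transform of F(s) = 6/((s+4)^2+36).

Standard pair: w/((s+a)^2+w^2) <-> e^(-at)*sin(wt)*u(t)
With a=4, w=6: f(t) = e^(-4t)*sin(6t)*u(t)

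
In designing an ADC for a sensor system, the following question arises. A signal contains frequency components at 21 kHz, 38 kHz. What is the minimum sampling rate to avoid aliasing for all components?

The highest frequency component is f_max = 38 kHz.
Nyquist rate = 2 * f_max = 2 * 38 kHz = 76 kHz.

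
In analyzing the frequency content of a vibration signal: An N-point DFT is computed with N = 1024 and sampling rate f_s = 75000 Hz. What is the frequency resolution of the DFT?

DFT frequency resolution = f_s / N
= 75000 / 1024 = 9375/128 Hz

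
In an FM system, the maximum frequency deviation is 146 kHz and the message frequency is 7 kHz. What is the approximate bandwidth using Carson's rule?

Carson's rule: BW = 2*(delta_f + f_m)
= 2*(146 + 7) kHz = 306 kHz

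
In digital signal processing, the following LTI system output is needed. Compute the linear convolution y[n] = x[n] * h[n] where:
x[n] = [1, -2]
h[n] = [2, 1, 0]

y[n] = sum_k x[k]*h[n-k]. Output length = len(x) + len(h) - 1 = 2 + 3 - 1 = 4.
y[0] = 1*2 = 2
y[1] = -2*2 + 1*1 = -3
y[2] = -2*1 + 1*0 = -2
y[3] = -2*0 = 0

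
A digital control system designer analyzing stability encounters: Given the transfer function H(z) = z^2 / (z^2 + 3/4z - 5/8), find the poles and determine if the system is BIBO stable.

Poles are roots of the denominator: z^2 + 3/4z - 5/8 = 0.
Quadratic formula: z = [-(3/4) +/- sqrt((3/4)^2 - 4*(-5/8))] / 2
Discriminant = 9/16 + 5/2 = 49/16; sqrt = 7/4.
z = (-3/4 +/- 7/4) / 2 => z = 1/2 or z = -5/4.
|p1| = 5/4, |p2| = 1/2.
For BIBO stability, all poles must lie inside the unit circle (|p| < 1).
System is UNSTABLE since at least one |p| >= 1.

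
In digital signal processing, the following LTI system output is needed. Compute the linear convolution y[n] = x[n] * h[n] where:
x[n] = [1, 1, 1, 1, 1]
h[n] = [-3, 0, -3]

y[n] = sum_k x[k]*h[n-k]. Output length = len(x) + len(h) - 1 = 5 + 3 - 1 = 7.
y[0] = 1*-3 = -3
y[1] = 1*-3 + 1*0 = -3
y[2] = 1*-3 + 1*0 + 1*-3 = -6
y[3] = 1*-3 + 1*0 + 1*-3 = -6
y[4] = 1*-3 + 1*0 + 1*-3 = -6
y[5] = 1*0 + 1*-3 = -3
y[6] = 1*-3 = -3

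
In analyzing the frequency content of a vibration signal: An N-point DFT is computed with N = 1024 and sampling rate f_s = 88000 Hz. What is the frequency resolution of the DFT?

DFT frequency resolution = f_s / N
= 88000 / 1024 = 1375/16 Hz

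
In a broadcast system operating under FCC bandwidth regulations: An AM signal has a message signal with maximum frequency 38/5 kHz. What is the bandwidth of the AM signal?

In AM (double-sideband), the bandwidth is twice the message frequency.
BW = 2 * f_m = 2 * 38/5 kHz = 76/5 kHz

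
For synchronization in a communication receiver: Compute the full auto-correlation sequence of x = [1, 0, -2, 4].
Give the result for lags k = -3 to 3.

r_xx[k] = sum_m x[m]*x[m+k], indexed from 0, for k = -3 to 3:
  r_xx[-3] = x[3]*x[0] = 4
  r_xx[-2] = x[2]*x[0] + x[3]*x[1] = -2
  r_xx[-1] = x[1]*x[0] + x[2]*x[1] + x[3]*x[2] = -8
  r_xx[0] = x[0]*x[0] + x[1]*x[1] + x[2]*x[2] + x[3]*x[3] = 21
  r_xx[1] = x[0]*x[1] + x[1]*x[2] + x[2]*x[3] = -8
  r_xx[2] = x[0]*x[2] + x[1]*x[3] = -2
  r_xx[3] = x[0]*x[3] = 4
r_xx = [4, -2, -8, 21, -8, -2, 4]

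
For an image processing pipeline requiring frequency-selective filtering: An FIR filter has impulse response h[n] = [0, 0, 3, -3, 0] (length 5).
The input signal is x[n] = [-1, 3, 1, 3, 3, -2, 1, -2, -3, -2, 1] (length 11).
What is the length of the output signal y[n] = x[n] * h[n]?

For linear convolution, the output length is:
len(y) = len(x) + len(h) - 1 = 11 + 5 - 1 = 15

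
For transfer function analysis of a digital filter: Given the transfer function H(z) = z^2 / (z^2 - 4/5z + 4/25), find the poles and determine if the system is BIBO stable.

Poles are roots of the denominator: z^2 - 4/5z + 4/25 = 0.
Quadratic formula: z = [-(-4/5) +/- sqrt((-4/5)^2 - 4*(4/25))] / 2
Discriminant = 16/25 - 16/25 = 0; sqrt = 0.
z = (4/5 +/- 0) / 2 = 2/5 (repeated root).
|p1| = 2/5, |p2| = 2/5.
For BIBO stability, all poles must lie inside the unit circle (|p| < 1).
System is STABLE since both |p| < 1.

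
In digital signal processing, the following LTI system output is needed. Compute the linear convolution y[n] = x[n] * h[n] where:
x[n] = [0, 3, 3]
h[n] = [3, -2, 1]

y[n] = sum_k x[k]*h[n-k]. Output length = len(x) + len(h) - 1 = 3 + 3 - 1 = 5.
y[0] = 0*3 = 0
y[1] = 3*3 + 0*-2 = 9
y[2] = 3*3 + 3*-2 + 0*1 = 3
y[3] = 3*-2 + 3*1 = -3
y[4] = 3*1 = 3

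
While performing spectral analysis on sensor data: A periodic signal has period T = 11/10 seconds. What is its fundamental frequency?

The fundamental frequency is the reciprocal of the period.
f = 1/T = 1/(11/10) = 10/11 Hz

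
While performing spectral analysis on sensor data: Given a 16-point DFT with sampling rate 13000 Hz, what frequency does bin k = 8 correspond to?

The frequency of DFT bin k is: f_k = k * f_s / N
f_8 = 8 * 13000 / 16 = 6500 Hz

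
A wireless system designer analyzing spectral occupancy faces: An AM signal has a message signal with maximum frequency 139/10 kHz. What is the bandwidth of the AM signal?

In AM (double-sideband), the bandwidth is twice the message frequency.
BW = 2 * f_m = 2 * 139/10 kHz = 139/5 kHz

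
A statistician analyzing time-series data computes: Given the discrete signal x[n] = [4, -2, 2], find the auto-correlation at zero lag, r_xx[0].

The auto-correlation at zero lag r_xx[0] equals the signal energy.
r_xx[0] = sum of x[n]^2 = 4^2 + (-2)^2 + 2^2
= 16 + 4 + 4 = 24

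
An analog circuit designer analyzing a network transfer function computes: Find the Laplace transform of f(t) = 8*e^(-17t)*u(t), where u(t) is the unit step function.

Standard Laplace transform pair:
e^(-at)*u(t) <-> 1/(s+a)
With a = 17: L{8*e^(-17t)*u(t)} = 8/(s+17), ROC: Re(s) > -17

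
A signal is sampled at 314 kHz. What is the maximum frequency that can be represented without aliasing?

The maximum frequency that can be represented without aliasing
is the Nyquist frequency: f_max = f_s / 2 = 314 kHz / 2 = 157 kHz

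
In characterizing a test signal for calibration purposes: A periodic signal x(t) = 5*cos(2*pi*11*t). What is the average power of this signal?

Average power of A*cos(wt) is A^2/2.
P = 5^2 / 2 = 25/2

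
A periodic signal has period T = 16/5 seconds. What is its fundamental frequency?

The fundamental frequency is the reciprocal of the period.
f = 1/T = 1/(16/5) = 5/16 Hz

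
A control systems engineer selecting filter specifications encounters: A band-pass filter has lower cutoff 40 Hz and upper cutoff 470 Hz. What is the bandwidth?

Bandwidth = f_high - f_low
= 470 Hz - 40 Hz = 430 Hz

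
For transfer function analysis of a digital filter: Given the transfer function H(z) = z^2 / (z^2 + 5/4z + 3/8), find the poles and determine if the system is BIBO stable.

Poles are roots of the denominator: z^2 + 5/4z + 3/8 = 0.
Quadratic formula: z = [-(5/4) +/- sqrt((5/4)^2 - 4*(3/8))] / 2
Discriminant = 25/16 - 3/2 = 1/16; sqrt = 1/4.
z = (-5/4 +/- 1/4) / 2 => z = -1/2 or z = -3/4.
|p1| = 3/4, |p2| = 1/2.
For BIBO stability, all poles must lie inside the unit circle (|p| < 1).
System is STABLE since both |p| < 1.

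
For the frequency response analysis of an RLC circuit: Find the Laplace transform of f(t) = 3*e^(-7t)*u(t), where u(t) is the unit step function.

Standard Laplace transform pair:
e^(-at)*u(t) <-> 1/(s+a)
With a = 7: L{3*e^(-7t)*u(t)} = 3/(s+7), ROC: Re(s) > -7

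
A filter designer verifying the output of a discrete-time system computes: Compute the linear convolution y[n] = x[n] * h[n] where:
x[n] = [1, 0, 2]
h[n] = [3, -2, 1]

y[n] = sum_k x[k]*h[n-k]. Output length = len(x) + len(h) - 1 = 3 + 3 - 1 = 5.
y[0] = 1*3 = 3
y[1] = 0*3 + 1*-2 = -2
y[2] = 2*3 + 0*-2 + 1*1 = 7
y[3] = 2*-2 + 0*1 = -4
y[4] = 2*1 = 2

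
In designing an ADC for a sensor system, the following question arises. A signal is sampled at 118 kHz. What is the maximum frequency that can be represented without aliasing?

The maximum frequency that can be represented without aliasing
is the Nyquist frequency: f_max = f_s / 2 = 118 kHz / 2 = 59 kHz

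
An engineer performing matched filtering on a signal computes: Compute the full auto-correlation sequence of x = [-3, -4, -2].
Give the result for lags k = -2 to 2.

r_xx[k] = sum_m x[m]*x[m+k], indexed from 0, for k = -2 to 2:
  r_xx[-2] = x[2]*x[0] = 6
  r_xx[-1] = x[1]*x[0] + x[2]*x[1] = 20
  r_xx[0] = x[0]*x[0] + x[1]*x[1] + x[2]*x[2] = 29
  r_xx[1] = x[0]*x[1] + x[1]*x[2] = 20
  r_xx[2] = x[0]*x[2] = 6
r_xx = [6, 20, 29, 20, 6]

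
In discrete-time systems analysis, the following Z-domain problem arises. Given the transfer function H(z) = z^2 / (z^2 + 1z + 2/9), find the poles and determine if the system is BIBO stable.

Poles are roots of the denominator: z^2 + 1z + 2/9 = 0.
Quadratic formula: z = [-(1) +/- sqrt((1)^2 - 4*(2/9))] / 2
Discriminant = 1 - 8/9 = 1/9; sqrt = 1/3.
z = (-1 +/- 1/3) / 2 => z = -1/3 or z = -2/3.
|p1| = 1/3, |p2| = 2/3.
For BIBO stability, all poles must lie inside the unit circle (|p| < 1).
System is STABLE since both |p| < 1.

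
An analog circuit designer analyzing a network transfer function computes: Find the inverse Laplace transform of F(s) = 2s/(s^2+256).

Standard pair: s/(s^2+w^2) <-> cos(wt)*u(t)
With k=2, w=16: f(t) = 2*cos(16t)*u(t)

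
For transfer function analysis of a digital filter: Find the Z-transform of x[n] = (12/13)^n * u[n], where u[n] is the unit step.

The Z-transform of a^n * u[n] is z/(z-a) for |z| > |a|.
Here a = 12/13, so X(z) = z/(z - (12/13)) = 13z/(13z - 12)
ROC: |z| > 12/13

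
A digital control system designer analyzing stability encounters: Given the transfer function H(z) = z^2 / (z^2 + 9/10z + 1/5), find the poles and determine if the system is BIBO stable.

Poles are roots of the denominator: z^2 + 9/10z + 1/5 = 0.
Quadratic formula: z = [-(9/10) +/- sqrt((9/10)^2 - 4*(1/5))] / 2
Discriminant = 81/100 - 4/5 = 1/100; sqrt = 1/10.
z = (-9/10 +/- 1/10) / 2 => z = -2/5 or z = -1/2.
|p1| = 1/2, |p2| = 2/5.
For BIBO stability, all poles must lie inside the unit circle (|p| < 1).
System is STABLE since both |p| < 1.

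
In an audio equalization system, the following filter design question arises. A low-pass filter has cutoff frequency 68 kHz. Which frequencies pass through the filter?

A low-pass filter passes all frequencies below the cutoff frequency 68 kHz and attenuates higher frequencies.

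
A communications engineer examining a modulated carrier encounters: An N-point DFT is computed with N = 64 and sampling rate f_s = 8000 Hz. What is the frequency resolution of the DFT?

DFT frequency resolution = f_s / N
= 8000 / 64 = 125 Hz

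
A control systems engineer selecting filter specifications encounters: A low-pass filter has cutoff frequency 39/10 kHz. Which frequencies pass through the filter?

A low-pass filter passes all frequencies below the cutoff frequency 39/10 kHz and attenuates higher frequencies.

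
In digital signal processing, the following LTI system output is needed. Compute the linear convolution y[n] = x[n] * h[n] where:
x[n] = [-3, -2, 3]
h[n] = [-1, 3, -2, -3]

y[n] = sum_k x[k]*h[n-k]. Output length = len(x) + len(h) - 1 = 3 + 4 - 1 = 6.
y[0] = -3*-1 = 3
y[1] = -2*-1 + -3*3 = -7
y[2] = 3*-1 + -2*3 + -3*-2 = -3
y[3] = 3*3 + -2*-2 + -3*-3 = 22
y[4] = 3*-2 + -2*-3 = 0
y[5] = 3*-3 = -9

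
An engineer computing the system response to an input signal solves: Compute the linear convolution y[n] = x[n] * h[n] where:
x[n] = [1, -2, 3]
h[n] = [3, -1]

y[n] = sum_k x[k]*h[n-k]. Output length = len(x) + len(h) - 1 = 3 + 2 - 1 = 4.
y[0] = 1*3 = 3
y[1] = -2*3 + 1*-1 = -7
y[2] = 3*3 + -2*-1 = 11
y[3] = 3*-1 = -3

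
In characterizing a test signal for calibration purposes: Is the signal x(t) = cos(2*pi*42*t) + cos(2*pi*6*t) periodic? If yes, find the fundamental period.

f1 = 42 Hz, f2 = 6 Hz
Period T1 = 1/42, T2 = 1/6
Ratio T1/T2 = 6/42, which is rational.
The signal is periodic with fundamental period T = 1/GCD(42,6) = 1/6 s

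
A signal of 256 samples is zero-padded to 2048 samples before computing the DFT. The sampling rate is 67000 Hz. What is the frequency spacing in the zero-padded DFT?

Original DFT: N = 256, resolution = f_s/N = 67000/256 = 8375/32 Hz
Zero-padded DFT: N = 2048, resolution = f_s/N = 67000/2048 = 8375/256 Hz
Zero-padding interpolates the spectrum (finer frequency grid)
but does NOT improve the true spectral resolution (ability to resolve close frequencies).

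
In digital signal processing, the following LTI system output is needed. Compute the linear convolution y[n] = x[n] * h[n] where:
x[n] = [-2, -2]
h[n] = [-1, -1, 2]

y[n] = sum_k x[k]*h[n-k]. Output length = len(x) + len(h) - 1 = 2 + 3 - 1 = 4.
y[0] = -2*-1 = 2
y[1] = -2*-1 + -2*-1 = 4
y[2] = -2*-1 + -2*2 = -2
y[3] = -2*2 = -4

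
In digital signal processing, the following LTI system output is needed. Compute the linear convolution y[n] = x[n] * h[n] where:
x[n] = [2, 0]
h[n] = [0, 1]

y[n] = sum_k x[k]*h[n-k]. Output length = len(x) + len(h) - 1 = 2 + 2 - 1 = 3.
y[0] = 2*0 = 0
y[1] = 0*0 + 2*1 = 2
y[2] = 0*1 = 0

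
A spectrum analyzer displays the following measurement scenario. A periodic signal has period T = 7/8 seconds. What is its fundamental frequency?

The fundamental frequency is the reciprocal of the period.
f = 1/T = 1/(7/8) = 8/7 Hz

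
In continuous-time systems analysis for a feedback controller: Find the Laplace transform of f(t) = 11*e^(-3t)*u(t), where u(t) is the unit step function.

Standard Laplace transform pair:
e^(-at)*u(t) <-> 1/(s+a)
With a = 3: L{11*e^(-3t)*u(t)} = 11/(s+3), ROC: Re(s) > -3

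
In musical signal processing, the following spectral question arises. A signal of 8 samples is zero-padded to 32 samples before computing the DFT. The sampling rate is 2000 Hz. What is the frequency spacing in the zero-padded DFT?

Original DFT: N = 8, resolution = f_s/N = 2000/8 = 250 Hz
Zero-padded DFT: N = 32, resolution = f_s/N = 2000/32 = 125/2 Hz
Zero-padding interpolates the spectrum (finer frequency grid)
but does NOT improve the true spectral resolution (ability to resolve close frequencies).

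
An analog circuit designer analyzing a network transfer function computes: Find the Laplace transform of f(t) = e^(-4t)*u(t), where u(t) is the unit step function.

Standard Laplace transform pair:
e^(-at)*u(t) <-> 1/(s+a)
With a = 4: L{e^(-4t)*u(t)} = 1/(s+4), ROC: Re(s) > -4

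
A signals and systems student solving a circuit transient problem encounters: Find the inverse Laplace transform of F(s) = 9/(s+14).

Standard pair: k/(s+a) <-> k*e^(-at)*u(t)
With k=9, a=14: f(t) = 9*e^(-14t)*u(t)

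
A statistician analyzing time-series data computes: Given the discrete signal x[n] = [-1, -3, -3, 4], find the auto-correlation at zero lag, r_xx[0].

The auto-correlation at zero lag r_xx[0] equals the signal energy.
r_xx[0] = sum of x[n]^2 = (-1)^2 + (-3)^2 + (-3)^2 + 4^2
= 1 + 9 + 9 + 16 = 35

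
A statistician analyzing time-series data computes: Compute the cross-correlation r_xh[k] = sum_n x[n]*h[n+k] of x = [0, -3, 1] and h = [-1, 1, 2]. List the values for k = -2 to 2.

Both sequences indexed from 0 and zero outside their support.
Lags with overlap: k = -2 to 2.
  r_xh[-2] = x[2]*h[0] = -1
  r_xh[-1] = x[1]*h[0] + x[2]*h[1] = 4
  r_xh[0] = x[0]*h[0] + x[1]*h[1] + x[2]*h[2] = -1
  r_xh[1] = x[0]*h[1] + x[1]*h[2] = -6
  r_xh[2] = x[0]*h[2] = 0
r_xh = [-1, 4, -1, -6, 0] (for k = -2, ..., 2)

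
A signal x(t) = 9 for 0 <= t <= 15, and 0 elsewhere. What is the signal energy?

Energy = integral of |x(t)|^2 dt over the signal duration
= 9^2 * 15 = 81 * 15 = 1215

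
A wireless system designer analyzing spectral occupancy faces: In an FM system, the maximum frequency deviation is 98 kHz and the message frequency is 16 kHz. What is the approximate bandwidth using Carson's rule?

Carson's rule: BW = 2*(delta_f + f_m)
= 2*(98 + 16) kHz = 228 kHz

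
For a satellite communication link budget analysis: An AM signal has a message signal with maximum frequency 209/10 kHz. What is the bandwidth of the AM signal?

In AM (double-sideband), the bandwidth is twice the message frequency.
BW = 2 * f_m = 2 * 209/10 kHz = 209/5 kHz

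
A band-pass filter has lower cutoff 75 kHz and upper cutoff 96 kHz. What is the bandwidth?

Bandwidth = f_high - f_low
= 96 kHz - 75 kHz = 21 kHz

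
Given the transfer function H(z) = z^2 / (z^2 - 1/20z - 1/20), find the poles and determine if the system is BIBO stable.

Poles are roots of the denominator: z^2 - 1/20z - 1/20 = 0.
Quadratic formula: z = [-(-1/20) +/- sqrt((-1/20)^2 - 4*(-1/20))] / 2
Discriminant = 1/400 + 1/5 = 81/400; sqrt = 9/20.
z = (1/20 +/- 9/20) / 2 => z = 1/4 or z = -1/5.
|p1| = 1/5, |p2| = 1/4.
For BIBO stability, all poles must lie inside the unit circle (|p| < 1).
System is STABLE since both |p| < 1.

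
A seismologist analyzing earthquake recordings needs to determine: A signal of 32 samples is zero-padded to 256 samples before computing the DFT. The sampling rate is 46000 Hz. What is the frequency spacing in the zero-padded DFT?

Original DFT: N = 32, resolution = f_s/N = 46000/32 = 2875/2 Hz
Zero-padded DFT: N = 256, resolution = f_s/N = 46000/256 = 2875/16 Hz
Zero-padding interpolates the spectrum (finer frequency grid)
but does NOT improve the true spectral resolution (ability to resolve close frequencies).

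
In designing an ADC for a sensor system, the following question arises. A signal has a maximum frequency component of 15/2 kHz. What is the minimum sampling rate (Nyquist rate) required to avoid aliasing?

By the Nyquist-Shannon sampling theorem,
the minimum sampling rate (Nyquist rate) must be at least 2 * f_max.
Nyquist rate = 2 * 15/2 kHz = 15 kHz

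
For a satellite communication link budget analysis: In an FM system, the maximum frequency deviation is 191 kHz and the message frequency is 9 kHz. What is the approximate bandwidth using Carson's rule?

Carson's rule: BW = 2*(delta_f + f_m)
= 2*(191 + 9) kHz = 400 kHz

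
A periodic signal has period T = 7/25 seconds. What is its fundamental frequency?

The fundamental frequency is the reciprocal of the period.
f = 1/T = 1/(7/25) = 25/7 Hz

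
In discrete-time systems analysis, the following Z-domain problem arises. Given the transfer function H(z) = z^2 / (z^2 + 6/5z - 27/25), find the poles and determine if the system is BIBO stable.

Poles are roots of the denominator: z^2 + 6/5z - 27/25 = 0.
Quadratic formula: z = [-(6/5) +/- sqrt((6/5)^2 - 4*(-27/25))] / 2
Discriminant = 36/25 + 108/25 = 144/25; sqrt = 12/5.
z = (-6/5 +/- 12/5) / 2 => z = 3/5 or z = -9/5.
|p1| = 9/5, |p2| = 3/5.
For BIBO stability, all poles must lie inside the unit circle (|p| < 1).
System is UNSTABLE since at least one |p| >= 1.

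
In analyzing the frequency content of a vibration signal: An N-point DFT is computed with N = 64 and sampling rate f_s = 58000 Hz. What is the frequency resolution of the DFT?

DFT frequency resolution = f_s / N
= 58000 / 64 = 3625/4 Hz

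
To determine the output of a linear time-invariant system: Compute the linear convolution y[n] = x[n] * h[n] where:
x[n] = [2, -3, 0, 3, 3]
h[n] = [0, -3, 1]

y[n] = sum_k x[k]*h[n-k]. Output length = len(x) + len(h) - 1 = 5 + 3 - 1 = 7.
y[0] = 2*0 = 0
y[1] = -3*0 + 2*-3 = -6
y[2] = 0*0 + -3*-3 + 2*1 = 11
y[3] = 3*0 + 0*-3 + -3*1 = -3
y[4] = 3*0 + 3*-3 + 0*1 = -9
y[5] = 3*-3 + 3*1 = -6
y[6] = 3*1 = 3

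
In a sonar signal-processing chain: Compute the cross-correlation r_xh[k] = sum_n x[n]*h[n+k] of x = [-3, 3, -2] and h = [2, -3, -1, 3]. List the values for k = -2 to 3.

Both sequences indexed from 0 and zero outside their support.
Lags with overlap: k = -2 to 3.
  r_xh[-2] = x[2]*h[0] = -4
  r_xh[-1] = x[1]*h[0] + x[2]*h[1] = 12
  r_xh[0] = x[0]*h[0] + x[1]*h[1] + x[2]*h[2] = -13
  r_xh[1] = x[0]*h[1] + x[1]*h[2] + x[2]*h[3] = 0
  r_xh[2] = x[0]*h[2] + x[1]*h[3] = 12
  r_xh[3] = x[0]*h[3] = -9
r_xh = [-4, 12, -13, 0, 12, -9] (for k = -2, ..., 3)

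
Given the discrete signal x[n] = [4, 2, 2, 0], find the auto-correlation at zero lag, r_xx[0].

The auto-correlation at zero lag r_xx[0] equals the signal energy.
r_xx[0] = sum of x[n]^2 = 4^2 + 2^2 + 2^2 + 0^2
= 16 + 4 + 4 + 0 = 24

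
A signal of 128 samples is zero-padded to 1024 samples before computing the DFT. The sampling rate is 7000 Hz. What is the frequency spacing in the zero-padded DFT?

Original DFT: N = 128, resolution = f_s/N = 7000/128 = 875/16 Hz
Zero-padded DFT: N = 1024, resolution = f_s/N = 7000/1024 = 875/128 Hz
Zero-padding interpolates the spectrum (finer frequency grid)
but does NOT improve the true spectral resolution (ability to resolve close frequencies).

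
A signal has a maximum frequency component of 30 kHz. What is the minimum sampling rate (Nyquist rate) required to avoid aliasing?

By the Nyquist-Shannon sampling theorem,
the minimum sampling rate (Nyquist rate) must be at least 2 * f_max.
Nyquist rate = 2 * 30 kHz = 60 kHz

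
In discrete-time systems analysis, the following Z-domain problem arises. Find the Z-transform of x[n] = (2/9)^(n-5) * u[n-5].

Time-shifting property: if X(z) = Z{x[n]}, then Z{x[n-d]} = z^(-d) * X(z)
X(z) = z/(z - 2/9) for x[n] = (2/9)^n * u[n]
Z{x[n-5]} = z^(-5) * z/(z - 2/9) = z^(-4)/(z - 2/9)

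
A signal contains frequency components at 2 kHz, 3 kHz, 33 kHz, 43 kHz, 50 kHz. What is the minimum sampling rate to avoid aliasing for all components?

The highest frequency component is f_max = 50 kHz.
Nyquist rate = 2 * f_max = 2 * 50 kHz = 100 kHz.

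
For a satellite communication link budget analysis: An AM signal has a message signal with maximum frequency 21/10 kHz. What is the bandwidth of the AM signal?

In AM (double-sideband), the bandwidth is twice the message frequency.
BW = 2 * f_m = 2 * 21/10 kHz = 21/5 kHz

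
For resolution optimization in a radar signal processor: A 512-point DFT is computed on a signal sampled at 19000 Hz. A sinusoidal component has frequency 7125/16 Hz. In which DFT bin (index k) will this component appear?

DFT frequency resolution = f_s/N = 19000/512 = 2375/64 Hz
Bin index k = f_signal / resolution = 7125/16 / 2375/64 = 12
The signal frequency 7125/16 Hz falls in DFT bin k = 12.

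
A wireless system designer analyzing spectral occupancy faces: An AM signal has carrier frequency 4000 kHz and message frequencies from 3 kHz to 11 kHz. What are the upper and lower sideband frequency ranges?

Upper sideband (USB) = fc + [fm_low, fm_high] = 4000 + [3, 11] = [4003, 4011] kHz
Lower sideband (LSB) = fc - [fm_high, fm_low] = 4000 - [11, 3] = [3989, 3997] kHz
Total occupied spectrum: 3989 kHz to 4011 kHz (plus carrier at 4000 kHz)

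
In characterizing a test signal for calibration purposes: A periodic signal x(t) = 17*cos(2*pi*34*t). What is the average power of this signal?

Average power of A*cos(wt) is A^2/2.
P = 17^2 / 2 = 289/2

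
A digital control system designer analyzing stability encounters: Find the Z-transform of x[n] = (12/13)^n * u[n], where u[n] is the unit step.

The Z-transform of a^n * u[n] is z/(z-a) for |z| > |a|.
Here a = 12/13, so X(z) = z/(z - (12/13)) = 13z/(13z - 12)
ROC: |z| > 12/13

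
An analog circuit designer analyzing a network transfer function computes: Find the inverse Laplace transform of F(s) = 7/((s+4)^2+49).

Standard pair: w/((s+a)^2+w^2) <-> e^(-at)*sin(wt)*u(t)
With a=4, w=7: f(t) = e^(-4t)*sin(7t)*u(t)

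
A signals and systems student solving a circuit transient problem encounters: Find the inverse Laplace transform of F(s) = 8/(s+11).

Standard pair: k/(s+a) <-> k*e^(-at)*u(t)
With k=8, a=11: f(t) = 8*e^(-11t)*u(t)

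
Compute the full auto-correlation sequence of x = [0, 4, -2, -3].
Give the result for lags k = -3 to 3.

r_xx[k] = sum_m x[m]*x[m+k], indexed from 0, for k = -3 to 3:
  r_xx[-3] = x[3]*x[0] = 0
  r_xx[-2] = x[2]*x[0] + x[3]*x[1] = -12
  r_xx[-1] = x[1]*x[0] + x[2]*x[1] + x[3]*x[2] = -2
  r_xx[0] = x[0]*x[0] + x[1]*x[1] + x[2]*x[2] + x[3]*x[3] = 29
  r_xx[1] = x[0]*x[1] + x[1]*x[2] + x[2]*x[3] = -2
  r_xx[2] = x[0]*x[2] + x[1]*x[3] = -12
  r_xx[3] = x[0]*x[3] = 0
r_xx = [0, -12, -2, 29, -2, -12, 0]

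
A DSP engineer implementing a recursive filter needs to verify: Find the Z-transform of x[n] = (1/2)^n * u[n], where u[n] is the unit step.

The Z-transform of a^n * u[n] is z/(z-a) for |z| > |a|.
Here a = 1/2, so X(z) = z/(z - (1/2)) = 2z/(2z - 1)
ROC: |z| > 1/2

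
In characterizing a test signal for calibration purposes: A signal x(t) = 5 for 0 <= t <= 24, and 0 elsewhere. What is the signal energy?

Energy = integral of |x(t)|^2 dt over the signal duration
= 5^2 * 24 = 25 * 24 = 600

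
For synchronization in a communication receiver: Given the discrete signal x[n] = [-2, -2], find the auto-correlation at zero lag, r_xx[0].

The auto-correlation at zero lag r_xx[0] equals the signal energy.
r_xx[0] = sum of x[n]^2 = (-2)^2 + (-2)^2
= 4 + 4 = 8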